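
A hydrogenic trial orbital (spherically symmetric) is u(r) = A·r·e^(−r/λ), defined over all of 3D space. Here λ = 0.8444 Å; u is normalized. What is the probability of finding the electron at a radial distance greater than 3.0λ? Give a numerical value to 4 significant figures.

With dV = 4πr²dr, the probability is ∫|u|² dV over r > 3.0λ.
The full normalization integral is A²·[3·π·λ^5] = 1, fixing A².
Let t = r/λ; then A², 4π and the length scale all cancel, so P = ∫_{3.0}^{∞} t^4·e^(-2·t) dt ÷ ∫_{0}^{∞} t^4·e^(-2·t) dt.
Using ∫ t^4·e^(-2·t) dt = -(t^4/2 + t^3 + 3·t^2/2 + 3·t/2 + 3/4)·e^(-2·t), the numerator is 345·e^(-6)/4 and the denominator is 3/4.
The region integral divided by the full integral gives P = 0.28506.

P ≈ 0.2851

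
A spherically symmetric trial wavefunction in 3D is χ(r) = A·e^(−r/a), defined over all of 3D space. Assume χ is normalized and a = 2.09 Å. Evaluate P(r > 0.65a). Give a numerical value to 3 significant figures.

P ≈ 0.857

P = ∫ |χ|² 4πr² dr over r > 0.65a.
A² is fixed by ∫₀^∞ 4πr²|χ|² dr = 1, i.e. A² = (π·a^3)^(−1).
Let u = r/a; then A², 4π and the length scale all cancel, so P = ∫_{0.65}^{∞} u^2·e^(-2·u) du ÷ ∫_{0}^{∞} u^2·e^(-2·u) du.
With ∫ u^2·e^(-2·u) du = -(2·u^2 + 2·u + 1)·e^(-2·u)/4 + C, the region integral is 629·e^(-13/10)/800 and the full one is 1/4.
The region integral divided by the full integral gives P = 0.8571.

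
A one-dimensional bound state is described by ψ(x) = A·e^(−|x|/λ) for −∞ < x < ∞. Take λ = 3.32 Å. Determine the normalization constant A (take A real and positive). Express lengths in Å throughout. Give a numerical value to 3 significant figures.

Require ∫ |ψ|² dx = 1 over the whole domain.
With ∫₀^∞ x^0 e^(−αx) dx = 0!/α^1, carrying out the integral gives A² · λ.
Substituting λ = 3.32 gives A² = 0.3012, so A = 0.5488.

A ≈ 0.549 Å^(-1/2)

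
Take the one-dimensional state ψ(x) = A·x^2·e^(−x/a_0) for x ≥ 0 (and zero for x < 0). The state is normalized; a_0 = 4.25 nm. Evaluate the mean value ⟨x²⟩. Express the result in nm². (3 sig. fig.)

⟨x^2⟩ ≈ 135 nm^2

The expectation value is the |ψ|²-weighted average of x^2: ∫ x^2|ψ|² dx.
The ratio of the moment integral to the normalization integral gives ⟨x²⟩ = 15·a_0^2/2.
Putting a_0 = 4.25 gives 135.5.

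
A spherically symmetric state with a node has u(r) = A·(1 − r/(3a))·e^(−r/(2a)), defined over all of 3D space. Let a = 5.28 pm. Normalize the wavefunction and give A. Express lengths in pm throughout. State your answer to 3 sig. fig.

Normalization requires ∫|u|² 4πr² dr = 1, integrated from 0 to ∞.
In 3D with spherical symmetry the volume element is 4πr² dr.
With u = A·(1 − r/(3a))·e^(−r/(2a)), the integral evaluates to A²·[8·π·a^3/3].
So A² = (8·π·a^3/3)^(−1).
With a = 5.28: A² = 0.0008109 and A = 0.02848.

A ≈ 0.0285 pm^(-3/2)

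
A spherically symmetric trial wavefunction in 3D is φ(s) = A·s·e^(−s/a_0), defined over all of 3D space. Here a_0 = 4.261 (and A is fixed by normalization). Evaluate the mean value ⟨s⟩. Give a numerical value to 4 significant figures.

⟨s⟩ ≈ 10.65

By definition ⟨s⟩ = ∫ s |φ(s)|² 4πs² ds.
Using ∫₀^∞ sⁿ e^(−αs) ds = n!/αⁿ⁺¹, evaluating both integrals, ⟨s⟩ = 5·a_0/2.
With a_0 = 4.261, ⟨s⟩ = 10.653.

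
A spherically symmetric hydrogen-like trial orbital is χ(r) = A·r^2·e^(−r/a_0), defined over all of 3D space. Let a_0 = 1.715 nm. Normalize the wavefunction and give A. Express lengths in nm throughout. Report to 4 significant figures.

The normalization condition is ∫|χ|² 4πr² dr = 1 from 0 to ∞.
(Spherical symmetry: dV = 4πr² dr.)
The integral (without the A² prefactor) comes out to 45·π·a_0^7/2.
Setting this equal to 1 gives A² = 1/(45·π·a_0^7/2).
Plugging in a_0 = 1.715 yields A = 0.018006.

A ≈ 0.01801 nm^(-7/2)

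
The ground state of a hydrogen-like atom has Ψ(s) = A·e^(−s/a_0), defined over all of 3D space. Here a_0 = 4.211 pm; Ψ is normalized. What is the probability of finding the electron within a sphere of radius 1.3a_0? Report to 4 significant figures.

P ≈ 0.4816

With dV = 4πs²ds, the probability is ∫|Ψ|² dV over s ≤ 1.3a_0.
Normalization gives A² = 1/(π·a_0^3).
Substituting u = s/a_0, A², 4π and the length scale all cancel in the ratio: P = ∫_{0}^{1.3} u^2·e^(-2·u) du / ∫_{0}^{∞} u^2·e^(-2·u) du.
With ∫ u^2·e^(-2·u) du = -(2·u^2 + 2·u + 1)·e^(-2·u)/4 + C, the region integral is 1/4 - 349·e^(-13/5)/200 and the full one is 1/4.
The region integral divided by the full integral gives P = 0.48157.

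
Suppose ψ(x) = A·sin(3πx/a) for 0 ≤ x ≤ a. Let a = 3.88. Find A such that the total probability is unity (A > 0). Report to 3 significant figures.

A ≈ 0.718

The normalization condition is ∫|ψ|² dx = 1 from 0 to a.
With ∫₀^a sin²(nπx/a) dx = a/2, carrying out the integral gives A² · a/2.
Plugging in a = 3.88 yields A = 0.7180.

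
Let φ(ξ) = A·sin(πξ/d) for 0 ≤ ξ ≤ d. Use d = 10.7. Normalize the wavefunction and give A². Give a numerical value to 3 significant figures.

We need A² ∫|f|² dξ = 1, taking the integral from 0 to d.
With φ = A·sin(πξ/d), the integral evaluates to A²·[d/2].
Hence A² = 1/[d/2].
Substituting d = 10.7 gives A² = 0.1869, so A = 0.4323.

A^2 ≈ 0.187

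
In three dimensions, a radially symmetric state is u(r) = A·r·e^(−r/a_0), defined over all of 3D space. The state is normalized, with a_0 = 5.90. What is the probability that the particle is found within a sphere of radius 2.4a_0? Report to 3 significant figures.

P = ∫ |u|² 4πr² dr over r ≤ 2.4a_0.
Normalization gives A² = 1/(3·π·a_0^5).
Let t = r/a_0; then A², 4π and the length scale all cancel, so P = ∫_{0}^{2.4} t^4·e^(-2·t) dt ÷ ∫_{0}^{∞} t^4·e^(-2·t) dt.
An antiderivative of t^4·e^(-2·t) is -(t^4/2 + t^3 + 3·t^2/2 + 3·t/2 + 3/4)·e^(-2·t); evaluating from 0 to 2.4 gives ≈ 0.39281, while the full integral is 3/4.
Taking the ratio yields P = 0.5237.

P ≈ 0.524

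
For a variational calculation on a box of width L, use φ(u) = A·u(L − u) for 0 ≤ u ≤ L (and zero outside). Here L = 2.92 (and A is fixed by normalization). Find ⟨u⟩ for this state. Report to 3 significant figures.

⟨u⟩ = ∫ u |φ|² du over the full domain.
Expanding the polynomial and integrating term by term, the ratio of the moment integral to the normalization integral gives ⟨u⟩ = L/2.
With L = 2.92, ⟨u⟩ = 1.460.

⟨u⟩ ≈ 1.46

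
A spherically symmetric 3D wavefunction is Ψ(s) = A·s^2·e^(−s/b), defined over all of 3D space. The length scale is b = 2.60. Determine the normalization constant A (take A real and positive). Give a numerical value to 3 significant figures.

Normalization requires ∫|Ψ|² 4πs² ds = 1, integrated from 0 to ∞.
(Spherical symmetry: dV = 4πs² ds.)
Recall ∫₀^∞ s^m e^(−s/β) ds = m!·β^(m+1), carrying out the integral gives A² · 45·π·b^7/2.
Setting this equal to 1 gives A² = 1/(45·π·b^7/2).
With b = 2.60: A² = 0.00001761 and A = 0.004197.

A ≈ 0.00420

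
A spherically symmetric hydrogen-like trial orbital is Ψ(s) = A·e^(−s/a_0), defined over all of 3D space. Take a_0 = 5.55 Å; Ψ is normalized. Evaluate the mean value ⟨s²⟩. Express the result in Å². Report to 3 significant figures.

⟨s^2⟩ ≈ 92.4 Å^2

⟨s²⟩ = ∫ s^2 |Ψ|² 4πs² ds over the full domain.
Since the A² factors cancel between numerator and denominator, ⟨s²⟩ = 3·a_0^2.
Putting a_0 = 5.55 gives 92.41.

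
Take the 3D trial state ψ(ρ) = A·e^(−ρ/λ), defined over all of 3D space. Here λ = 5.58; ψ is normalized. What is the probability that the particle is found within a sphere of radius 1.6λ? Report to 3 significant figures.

P = ∫ |ψ|² 4πρ² dρ over ρ ≤ 1.6λ.
Normalization gives A² = 1/(π·λ^3).
Substituting u = ρ/λ, A², 4π and the length scale all cancel in the ratio: P = ∫_{0}^{1.6} u^2·e^(-2·u) du / ∫_{0}^{∞} u^2·e^(-2·u) du.
With ∫ u^2·e^(-2·u) du = -(2·u^2 + 2·u + 1)·e^(-2·u)/4 + C, the region integral is 1/4 - 233·e^(-16/5)/100 and the full one is 1/4.
Taking the ratio yields P = 0.6201.

P ≈ 0.620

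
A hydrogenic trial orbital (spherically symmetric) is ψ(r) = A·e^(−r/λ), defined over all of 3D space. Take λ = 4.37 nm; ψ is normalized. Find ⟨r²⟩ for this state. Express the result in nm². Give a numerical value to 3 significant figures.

⟨r^2⟩ ≈ 57.3 nm^2

By definition ⟨r²⟩ = ∫ r^2 |ψ(r)|² 4πr² dr.
Using ∫₀^∞ rⁿ e^(−αr) dr = n!/αⁿ⁺¹, the ratio of the moment integral to the normalization integral gives ⟨r²⟩ = 3·λ^2.
With λ = 4.37, ⟨r^2⟩ = 57.29.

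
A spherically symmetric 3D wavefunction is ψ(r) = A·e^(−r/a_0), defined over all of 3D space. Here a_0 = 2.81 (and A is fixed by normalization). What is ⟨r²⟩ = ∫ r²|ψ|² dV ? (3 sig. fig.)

⟨r^2⟩ ≈ 23.7

By definition ⟨r²⟩ = ∫ r^2 |ψ(r)|² 4πr² dr.
Since the A² factors cancel between numerator and denominator, ⟨r²⟩ = 3·a_0^2.
With a_0 = 2.81, ⟨r^2⟩ = 23.69.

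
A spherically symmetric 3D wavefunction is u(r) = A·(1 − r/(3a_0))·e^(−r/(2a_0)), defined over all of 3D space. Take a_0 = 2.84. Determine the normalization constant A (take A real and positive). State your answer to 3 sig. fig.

A ≈ 0.0722

Normalization requires ∫|u|² 4πr² dr = 1, integrated from 0 to ∞.
In 3D with spherical symmetry the volume element is 4πr² dr.
With u = A·(1 − r/(3a_0))·e^(−r/(2a_0)), the integral evaluates to A²·[8·π·a_0^3/3].
Setting this equal to 1 gives A² = 1/(8·π·a_0^3/3).
Plugging in a_0 = 2.84 yields A = 0.07219.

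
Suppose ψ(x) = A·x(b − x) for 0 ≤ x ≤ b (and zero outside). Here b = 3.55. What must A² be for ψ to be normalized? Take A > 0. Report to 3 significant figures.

Normalization requires ∫|ψ|² dx = 1, integrated from 0 to b.
Carrying out the integral gives A² · b^5/30.
With b = 3.55: A² = 0.05321 and A = 0.2307.

A^2 ≈ 0.0532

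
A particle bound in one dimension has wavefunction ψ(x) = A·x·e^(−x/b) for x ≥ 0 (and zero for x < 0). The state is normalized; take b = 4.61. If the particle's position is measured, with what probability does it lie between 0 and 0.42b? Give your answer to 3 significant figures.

|ψ|² is the probability density, so P = ∫_{0}^{0.42b} |ψ|² dx.
The normalization integral ∫|ψ|²dx over the whole domain equals b^3/4·A², and A² cancels in the ratio.
Let u = x/b; then A² and the length scale cancel, so P = ∫_{0}^{0.42} u^2·e^(-2·u) du ÷ ∫_{0}^{∞} u^2·e^(-2·u) du.
An antiderivative of u^2·e^(-2·u) is -(2·u^2 + 2·u + 1)·e^(-2·u)/4; evaluating from 0 to 0.42 gives 1/4 - 2741·e^(-21/25)/5000, while the full integral is 1/4.
The result is P = 0.05335.

P ≈ 0.0533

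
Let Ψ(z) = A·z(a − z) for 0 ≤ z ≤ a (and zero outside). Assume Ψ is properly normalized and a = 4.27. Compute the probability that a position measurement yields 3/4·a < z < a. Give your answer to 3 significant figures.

P ≈ 0.104

The probability is P = ∫ |Ψ|² dz over [3/4·a, a].
Since A² = 1/(a^5/30), this is the region integral divided by the full normalization integral.
Substituting u = z/a, A² and the length scale cancel in the ratio: P = ∫_{3/4}^{1} u^2·(1 - u)^2 du / ∫_{0}^{1} u^2·(1 - u)^2 du.
With ∫ u^2·(1 - u)^2 du = u^3·(6·u^2 - 15·u + 10)/30 + C, the region integral is ≈ 0.0034505 and the full one is 1/30.
The result is P = 53/512.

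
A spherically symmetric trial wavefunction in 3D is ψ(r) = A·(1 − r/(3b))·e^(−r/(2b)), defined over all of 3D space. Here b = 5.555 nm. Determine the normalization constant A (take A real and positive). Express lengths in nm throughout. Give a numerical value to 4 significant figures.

A ≈ 0.02639 nm^(-3/2)

Require ∫ |ψ|² 4πr² dr = 1 over the whole domain.
(Spherical symmetry: dV = 4πr² dr.)
Using ∫₀^∞ rⁿ e^(−αr) dr = n!/αⁿ⁺¹, the integral (without the A² prefactor) comes out to 8·π·b^3/3.
Substituting b = 5.555 gives A² = 0.00069635, so A = 0.026388.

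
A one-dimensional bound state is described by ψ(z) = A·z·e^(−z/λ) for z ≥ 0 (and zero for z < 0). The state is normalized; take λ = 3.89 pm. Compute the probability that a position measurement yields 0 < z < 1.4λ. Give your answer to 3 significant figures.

The probability is P = ∫ |ψ|² dz over [0, 1.4λ].
With A² fixed by ∫|ψ|² = 1, i.e. A² = (λ^3/4)^(−1), substitute and integrate.
Substituting u = z/λ, A² and the length scale cancel in the ratio: P = ∫_{0}^{1.4} u^2·e^(-2·u) du / ∫_{0}^{∞} u^2·e^(-2·u) du.
An antiderivative of u^2·e^(-2·u) is -(2·u^2 + 2·u + 1)·e^(-2·u)/4; evaluating from 0 to 1.4 gives 1/4 - 193·e^(-14/5)/100, while the full integral is 1/4.
The result is P = 0.5305.

P ≈ 0.531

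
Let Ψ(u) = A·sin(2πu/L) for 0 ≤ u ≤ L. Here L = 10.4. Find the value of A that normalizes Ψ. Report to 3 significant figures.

Require ∫ |Ψ|² du = 1 over the whole domain.
With ∫₀^L sin²(nπu/L) du = L/2, the integral (without the A² prefactor) comes out to L/2.
Hence A² = 1/[L/2].
Substituting L = 10.4 gives A² = 0.1923, so A = 0.4385.

A ≈ 0.439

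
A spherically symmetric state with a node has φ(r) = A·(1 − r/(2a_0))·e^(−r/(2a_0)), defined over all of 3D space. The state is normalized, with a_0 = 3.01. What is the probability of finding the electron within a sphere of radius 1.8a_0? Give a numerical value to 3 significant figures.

P = ∫ |φ|² 4πr² dr over r ≤ 1.8a_0.
Normalization gives A² = 1/(8·π·a_0^3).
Substituting u = r/a_0, A², 4π and the length scale all cancel in the ratio: P = ∫_{0}^{1.8} u^2·(1 - u/2)^2·e^(-u) du / ∫_{0}^{∞} u^2·(1 - u/2)^2·e^(-u) du.
An antiderivative of u^2·(1 - u/2)^2·e^(-u) is -(u^4/4 + u^2 + 2·u + 2)·e^(-u); evaluating from 0 to 1.8 gives ≈ 0.10495, while the full integral is 2.
This evaluates to P = 0.05247.

P ≈ 0.0525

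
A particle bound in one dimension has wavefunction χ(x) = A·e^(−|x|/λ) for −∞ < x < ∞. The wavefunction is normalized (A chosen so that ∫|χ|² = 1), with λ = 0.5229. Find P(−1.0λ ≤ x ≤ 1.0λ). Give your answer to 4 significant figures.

P ≈ 0.8647

|χ|² is the probability density, so P = ∫_{−1.0λ}^{1.0λ} |χ|² dx.
Since A² = 1/(λ), this is the region integral divided by the full normalization integral.
By symmetry take twice the x ≥ 0 contribution in numerator and denominator; the 2's cancel. Let u = x/λ; then A² and the length scale cancel, so P = ∫_{0}^{1.0} e^(-2·u) du ÷ ∫_{0}^{∞} e^(-2·u) du.
With ∫ e^(-2·u) du = -e^(-2·u)/2 + C, the region integral is 1/2 - e^(-2)/2 and the full one is 1/2.
Taking the ratio, P = 0.86466.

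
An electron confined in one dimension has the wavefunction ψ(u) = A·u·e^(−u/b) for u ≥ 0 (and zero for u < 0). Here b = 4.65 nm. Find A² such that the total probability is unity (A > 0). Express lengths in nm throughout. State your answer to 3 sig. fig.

Require ∫ |ψ|² du = 1 over the whole domain.
∫|ψ|² du = A²·(b^3/4).
Setting this equal to 1 gives A² = 1/(b^3/4).
Plugging in b = 4.65 yields A = 0.1995.

A^2 ≈ 0.0398 nm^(-3)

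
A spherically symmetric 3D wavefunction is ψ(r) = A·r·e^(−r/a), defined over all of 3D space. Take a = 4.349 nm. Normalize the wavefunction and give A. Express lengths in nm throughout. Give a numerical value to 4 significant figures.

A ≈ 0.008258 nm^(-5/2)

Require ∫ |ψ|² 4πr² dr = 1 over the whole domain.
(Spherical symmetry: dV = 4πr² dr.)
Recall ∫₀^∞ r^m e^(−r/β) dr = m!·β^(m+1), the integral (without the A² prefactor) comes out to 3·π·a^5.
Hence A² = 1/[3·π·a^5].
With a = 4.349: A² = 0.000068200 and A = 0.0082583.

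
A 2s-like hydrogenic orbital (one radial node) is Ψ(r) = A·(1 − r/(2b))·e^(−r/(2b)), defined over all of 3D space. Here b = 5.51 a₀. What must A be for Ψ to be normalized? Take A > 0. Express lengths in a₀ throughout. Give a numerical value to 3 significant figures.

A ≈ 0.0154 a₀^(-3/2)

Normalization requires ∫|Ψ|² 4πr² dr = 1, integrated from 0 to ∞.
With ∫₀^∞ r^4 e^(−αr) dr = 4!/α^5, with Ψ = A·(1 − r/(2b))·e^(−r/(2b)), the integral evaluates to A²·[8·π·b^3].
Setting this equal to 1 gives A² = 1/(8·π·b^3).
Plugging in b = 5.51 yields A = 0.01542.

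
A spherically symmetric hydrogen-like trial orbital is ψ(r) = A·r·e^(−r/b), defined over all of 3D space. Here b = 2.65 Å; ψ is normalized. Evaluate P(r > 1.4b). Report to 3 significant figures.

P ≈ 0.848

Integrate the radial probability density 4πr²|ψ|² over r > 1.4b.
Normalization gives A² = 1/(3·π·b^5).
Let u = r/b; then A², 4π and the length scale all cancel, so P = ∫_{1.4}^{∞} u^4·e^(-2·u) du ÷ ∫_{0}^{∞} u^4·e^(-2·u) du.
An antiderivative of u^4·e^(-2·u) is -(u^4/2 + u^3 + 3·u^2/2 + 3·u/2 + 3/4)·e^(-2·u); evaluating from 1.4 to ∞ gives ≈ 0.63576, while the full integral is 3/4.
Taking the ratio yields P = 0.8477.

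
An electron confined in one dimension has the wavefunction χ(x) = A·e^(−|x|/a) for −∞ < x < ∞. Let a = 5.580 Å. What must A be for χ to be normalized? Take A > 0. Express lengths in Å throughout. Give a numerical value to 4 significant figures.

We need A² ∫|f|² dx = 1, taking the integral from −∞ to ∞.
With χ = A·e^(−|x|/a), the integral evaluates to A²·[a].
Hence A² = 1/[a].
Plugging in a = 5.580 yields A = 0.42333.

A ≈ 0.4233 Å^(-1/2)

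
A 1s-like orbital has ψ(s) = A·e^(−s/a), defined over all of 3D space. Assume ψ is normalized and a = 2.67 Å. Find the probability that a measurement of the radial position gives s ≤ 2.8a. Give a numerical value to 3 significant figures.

P ≈ 0.918

Integrate the radial probability density 4πs²|ψ|² over s ≤ 2.8a.
A² is fixed by ∫₀^∞ 4πs²|ψ|² ds = 1, i.e. A² = (π·a^3)^(−1).
Substituting u = s/a, A², 4π and the length scale all cancel in the ratio: P = ∫_{0}^{2.8} u^2·e^(-2·u) du / ∫_{0}^{∞} u^2·e^(-2·u) du.
With ∫ u^2·e^(-2·u) du = -(2·u^2 + 2·u + 1)·e^(-2·u)/4 + C, the region integral is 1/4 - 557·e^(-28/5)/100 and the full one is 1/4.
The region integral divided by the full integral gives P = 0.9176.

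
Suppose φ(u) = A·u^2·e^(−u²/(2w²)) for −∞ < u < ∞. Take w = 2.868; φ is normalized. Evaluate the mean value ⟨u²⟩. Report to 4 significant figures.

⟨u^2⟩ ≈ 20.56

The expectation value is the |φ|²-weighted average of u^2: ∫ u^2|φ|² du.
Differentiating ∫e^(−αu²) du = √(π/α) under α to get the higher moments, since the A² factors cancel between numerator and denominator, ⟨u²⟩ = 5·w^2/2.
Putting w = 2.868 gives 20.564.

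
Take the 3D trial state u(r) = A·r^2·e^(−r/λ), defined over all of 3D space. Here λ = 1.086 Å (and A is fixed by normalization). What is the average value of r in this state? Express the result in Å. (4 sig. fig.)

⟨r⟩ = ∫ r |u|² 4πr² dr over the full domain.
The ratio of the moment integral to the normalization integral gives ⟨r⟩ = 7·λ/2.
Putting λ = 1.086 gives 3.8010.

⟨r⟩ ≈ 3.801 Å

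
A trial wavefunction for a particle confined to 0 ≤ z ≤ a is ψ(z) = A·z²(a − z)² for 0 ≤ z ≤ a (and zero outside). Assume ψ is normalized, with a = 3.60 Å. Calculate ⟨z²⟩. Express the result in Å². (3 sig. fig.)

⟨z^2⟩ ≈ 3.53 Å^2

The expectation value is the |ψ|²-weighted average of z^2: ∫ z^2|ψ|² dz.
Expanding the polynomial and integrating term by term, evaluating both integrals, ⟨z²⟩ = 3·a^2/11.
With a = 3.60, ⟨z^2⟩ = 3.535.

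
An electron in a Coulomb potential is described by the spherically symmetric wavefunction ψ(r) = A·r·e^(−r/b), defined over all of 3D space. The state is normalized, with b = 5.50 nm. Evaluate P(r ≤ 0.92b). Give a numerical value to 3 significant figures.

P = ∫ |ψ|² 4πr² dr over r ≤ 0.92b.
The full normalization integral is A²·[3·π·b^5] = 1, fixing A².
Substituting u = r/b, A², 4π and the length scale all cancel in the ratio: P = ∫_{0}^{0.92} u^4·e^(-2·u) du / ∫_{0}^{∞} u^4·e^(-2·u) du.
An antiderivative of u^4·e^(-2·u) is -(u^4/2 + u^3 + 3·u^2/2 + 3·u/2 + 3/4)·e^(-2·u); evaluating from 0 to 0.92 gives ≈ 0.029527, while the full integral is 3/4.
Taking the ratio yields P = 0.03937.

P ≈ 0.0394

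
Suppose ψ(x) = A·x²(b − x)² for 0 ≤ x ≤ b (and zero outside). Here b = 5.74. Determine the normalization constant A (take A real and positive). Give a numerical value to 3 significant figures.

The normalization condition is ∫|ψ|² dx = 1 from 0 to b.
Expanding the polynomial and integrating term by term, carrying out the integral gives A² · b^9/630.
With b = 5.74: A² = 0.00009314 and A = 0.009651.

A ≈ 0.00965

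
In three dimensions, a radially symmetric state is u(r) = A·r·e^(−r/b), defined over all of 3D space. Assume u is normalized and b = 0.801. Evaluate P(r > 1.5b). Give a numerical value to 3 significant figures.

Integrate the radial probability density 4πr²|u|² over r > 1.5b.
The full normalization integral is A²·[3·π·b^5] = 1, fixing A².
Substituting t = r/b, A², 4π and the length scale all cancel in the ratio: P = ∫_{1.5}^{∞} t^4·e^(-2·t) dt / ∫_{0}^{∞} t^4·e^(-2·t) dt.
Using ∫ t^4·e^(-2·t) dt = -(t^4/2 + t^3 + 3·t^2/2 + 3·t/2 + 3/4)·e^(-2·t), the numerator is 393·e^(-3)/32 and the denominator is 3/4.
Taking the ratio yields P = 0.8153.

P ≈ 0.815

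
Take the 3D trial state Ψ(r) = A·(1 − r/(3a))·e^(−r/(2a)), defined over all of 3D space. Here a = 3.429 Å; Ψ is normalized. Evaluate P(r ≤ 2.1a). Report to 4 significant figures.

P ≈ 0.3315

P = ∫ |Ψ|² 4πr² dr over r ≤ 2.1a.
A² is fixed by ∫₀^∞ 4πr²|Ψ|² dr = 1, i.e. A² = (8·π·a^3/3)^(−1).
Let u = r/a; then A², 4π and the length scale all cancel, so P = ∫_{0}^{2.1} u^2·(1 - u/3)^2·e^(-u) du ÷ ∫_{0}^{∞} u^2·(1 - u/3)^2·e^(-u) du.
An antiderivative of u^2·(1 - u/3)^2·e^(-u) is (-u^4 + 2·u^3 - 3·u^2 - 6·u - 6)·e^(-u)/9; evaluating from 0 to 2.1 gives ≈ 0.220978, while the full integral is 2/3.
This evaluates to P = 0.33147.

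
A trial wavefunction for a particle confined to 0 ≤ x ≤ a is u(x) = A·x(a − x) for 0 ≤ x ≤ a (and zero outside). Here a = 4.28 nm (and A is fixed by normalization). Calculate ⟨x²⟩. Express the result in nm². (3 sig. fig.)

By definition ⟨x²⟩ = ∫ x^2 |u(x)|² dx.
Evaluating both integrals, ⟨x²⟩ = 2·a^2/7.
Putting a = 4.28 gives 5.234.

⟨x^2⟩ ≈ 5.23 nm^2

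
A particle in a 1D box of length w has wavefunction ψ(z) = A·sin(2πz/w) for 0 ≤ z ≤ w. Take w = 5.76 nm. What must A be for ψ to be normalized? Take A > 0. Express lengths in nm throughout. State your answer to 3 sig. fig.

Require ∫ |ψ|² dz = 1 over the whole domain.
With ∫₀^w sin²(nπz/w) dz = w/2, with ψ = A·sin(2πz/w), the integral evaluates to A²·[w/2].
Hence A² = 1/[w/2].
Plugging in w = 5.76 yields A = 0.5893.

A ≈ 0.589 nm^(-1/2)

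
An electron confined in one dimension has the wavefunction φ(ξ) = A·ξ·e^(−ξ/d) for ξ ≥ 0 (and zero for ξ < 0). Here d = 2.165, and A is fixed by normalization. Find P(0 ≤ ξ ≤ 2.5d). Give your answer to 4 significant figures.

P ≈ 0.8753

|φ|² is the probability density, so P = ∫_{0}^{2.5d} |φ|² dξ.
With A² fixed by ∫|φ|² = 1, i.e. A² = (d^3/4)^(−1), substitute and integrate.
Substituting u = ξ/d, A² and the length scale cancel in the ratio: P = ∫_{0}^{2.5} u^2·e^(-2·u) du / ∫_{0}^{∞} u^2·e^(-2·u) du.
An antiderivative of u^2·e^(-2·u) is -(2·u^2 + 2·u + 1)·e^(-2·u)/4; evaluating from 0 to 2.5 gives 1/4 - 37·e^(-5)/8, while the full integral is 1/4.
This works out to P = 0.87535.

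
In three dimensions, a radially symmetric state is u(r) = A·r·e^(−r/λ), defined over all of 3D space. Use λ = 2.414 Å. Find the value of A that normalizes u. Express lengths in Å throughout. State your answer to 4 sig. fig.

A ≈ 0.03598 Å^(-5/2)

The normalization condition is ∫|u|² 4πr² dr = 1 from 0 to ∞.
In 3D with spherical symmetry the volume element is 4πr² dr.
Using ∫₀^∞ rⁿ e^(−αr) dr = n!/αⁿ⁺¹, ∫|u|² 4πr² dr = A²·(3·π·λ^5).
Setting this equal to 1 gives A² = 1/(3·π·λ^5).
Substituting λ = 2.414 gives A² = 0.0012943, so A = 0.035977.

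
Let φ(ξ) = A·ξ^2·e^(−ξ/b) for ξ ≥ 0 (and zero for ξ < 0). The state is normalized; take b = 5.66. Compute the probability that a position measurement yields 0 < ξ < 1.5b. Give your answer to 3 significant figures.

P ≈ 0.185

The probability is P = ∫ |φ|² dξ over [0, 1.5b].
Since A² = 1/(3·b^5/4), this is the region integral divided by the full normalization integral.
Substituting u = ξ/b, A² and the length scale cancel in the ratio: P = ∫_{0}^{1.5} u^4·e^(-2·u) du / ∫_{0}^{∞} u^4·e^(-2·u) du.
Using ∫ u^4·e^(-2·u) du = -(u^4/2 + u^3 + 3·u^2/2 + 3·u/2 + 3/4)·e^(-2·u), the numerator is 3/4 - 393·e^(-3)/32 and the denominator is 3/4.
The result is P = 0.1847.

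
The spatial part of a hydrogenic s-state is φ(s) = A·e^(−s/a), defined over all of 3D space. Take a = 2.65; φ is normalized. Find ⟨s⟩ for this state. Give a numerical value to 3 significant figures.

By definition ⟨s⟩ = ∫ s |φ(s)|² 4πs² ds.
The ratio of the moment integral to the normalization integral gives ⟨s⟩ = 3·a/2.
Putting a = 2.65 gives 3.975.

⟨s⟩ ≈ 3.98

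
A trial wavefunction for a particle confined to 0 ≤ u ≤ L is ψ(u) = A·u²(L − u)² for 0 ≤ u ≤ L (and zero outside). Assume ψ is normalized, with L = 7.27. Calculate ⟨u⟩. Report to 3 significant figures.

⟨u⟩ ≈ 3.64

The expectation value is the |ψ|²-weighted average of u: ∫ u|ψ|² du.
Expanding the polynomial and integrating term by term, the ratio of the moment integral to the normalization integral gives ⟨u⟩ = L/2.
With L = 7.27, ⟨u⟩ = 3.635.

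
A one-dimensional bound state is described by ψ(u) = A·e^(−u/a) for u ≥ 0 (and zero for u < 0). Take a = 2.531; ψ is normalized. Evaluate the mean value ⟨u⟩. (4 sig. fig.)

⟨u⟩ ≈ 1.266

⟨u⟩ = ∫ u |ψ|² du over the full domain.
The ratio of the moment integral to the normalization integral gives ⟨u⟩ = a/2.
With a = 2.531, ⟨u⟩ = 1.2655.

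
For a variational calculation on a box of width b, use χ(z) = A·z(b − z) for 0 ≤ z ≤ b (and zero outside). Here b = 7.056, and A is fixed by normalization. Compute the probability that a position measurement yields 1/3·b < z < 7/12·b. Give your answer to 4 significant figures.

P = ∫_{1/3·b}^{7/12·b} |χ(z)|² dz.
The normalization integral ∫|χ|²dz over the whole domain equals b^5/30·A², and A² cancels in the ratio.
Substituting u = z/b, A² and the length scale cancel in the ratio: P = ∫_{1/3}^{7/12} u^2·(1 - u)^2 du / ∫_{0}^{1} u^2·(1 - u)^2 du.
Using ∫ u^2·(1 - u)^2 du = u^3·(6·u^2 - 15·u + 10)/30, the numerator is ≈ 0.0147835 and the denominator is 1/30.
Taking the ratio, P = 0.44350.

P ≈ 0.4435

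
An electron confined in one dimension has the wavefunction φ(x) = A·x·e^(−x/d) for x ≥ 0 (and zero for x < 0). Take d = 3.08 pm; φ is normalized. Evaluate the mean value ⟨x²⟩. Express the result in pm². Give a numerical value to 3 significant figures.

⟨x^2⟩ ≈ 28.5 pm^2

⟨x²⟩ = ∫ x^2 |φ|² dx over the full domain.
Since the A² factors cancel between numerator and denominator, ⟨x²⟩ = 3·d^2.
With d = 3.08, ⟨x^2⟩ = 28.46.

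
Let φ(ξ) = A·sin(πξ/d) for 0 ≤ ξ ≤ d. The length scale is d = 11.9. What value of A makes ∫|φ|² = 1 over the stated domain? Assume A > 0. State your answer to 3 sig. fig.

The normalization condition is ∫|φ|² dξ = 1 from 0 to d.
With ∫₀^d sin²(nπξ/d) dξ = d/2, ∫|φ|² dξ = A²·(d/2).
Setting this equal to 1 gives A² = 1/(d/2).
With d = 11.9: A² = 0.1681 and A = 0.4100.

A ≈ 0.410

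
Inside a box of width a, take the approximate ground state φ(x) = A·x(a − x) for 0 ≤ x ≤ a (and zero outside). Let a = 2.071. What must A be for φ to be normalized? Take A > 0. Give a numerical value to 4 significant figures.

The normalization condition is ∫|φ|² dx = 1 from 0 to a.
Expanding the polynomial and integrating term by term, ∫|φ|² dx = A²·(a^5/30).
Setting this equal to 1 gives A² = 1/(a^5/30).
Substituting a = 2.071 gives A² = 0.78745, so A = 0.88738.

A ≈ 0.8874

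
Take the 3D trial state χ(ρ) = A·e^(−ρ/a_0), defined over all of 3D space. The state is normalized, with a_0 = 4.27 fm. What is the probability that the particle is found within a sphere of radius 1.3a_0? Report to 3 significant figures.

P ≈ 0.482

With dV = 4πρ²dρ, the probability is ∫|χ|² dV over ρ ≤ 1.3a_0.
A² is fixed by ∫₀^∞ 4πρ²|χ|² dρ = 1, i.e. A² = (π·a_0^3)^(−1).
In terms of u = ρ/a_0 (A², 4π and the length scale all cancel between numerator and denominator), P = [∫_{0}^{1.3} u^2·e^(-2·u) du] / [∫_{0}^{∞} u^2·e^(-2·u) du].
Using ∫ u^2·e^(-2·u) du = -(2·u^2 + 2·u + 1)·e^(-2·u)/4, the numerator is 1/4 - 349·e^(-13/5)/200 and the denominator is 1/4.
This evaluates to P = 0.4816.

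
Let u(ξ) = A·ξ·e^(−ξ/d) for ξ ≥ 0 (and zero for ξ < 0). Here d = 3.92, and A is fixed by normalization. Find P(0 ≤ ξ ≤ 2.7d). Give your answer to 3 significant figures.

P ≈ 0.905

The probability is P = ∫ |u|² dξ over [0, 2.7d].
Since A² = 1/(d^3/4), this is the region integral divided by the full normalization integral.
In terms of t = ξ/d (A² and the length scale cancel between numerator and denominator), P = [∫_{0}^{2.7} t^2·e^(-2·t) dt] / [∫_{0}^{∞} t^2·e^(-2·t) dt].
With ∫ t^2·e^(-2·t) dt = -(2·t^2 + 2·t + 1)·e^(-2·t)/4 + C, the region integral is 1/4 - 1049·e^(-27/5)/200 and the full one is 1/4.
Taking the ratio, P = 0.9052.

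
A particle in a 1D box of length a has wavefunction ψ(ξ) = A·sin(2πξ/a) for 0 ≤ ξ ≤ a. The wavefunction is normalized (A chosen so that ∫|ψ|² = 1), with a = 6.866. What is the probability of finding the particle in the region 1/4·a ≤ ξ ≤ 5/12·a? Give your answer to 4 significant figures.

P ≈ 0.2356

The probability is P = ∫ |ψ|² dξ over [1/4·a, 5/12·a].
With A² fixed by ∫|ψ|² = 1, i.e. A² = (a/2)^(−1), substitute and integrate.
In terms of u = ξ/a (A² and the length scale cancel between numerator and denominator), P = [∫_{1/4}^{5/12} sin(2·π·u)^2 du] / [∫_{0}^{1} sin(2·π·u)^2 du].
An antiderivative of sin(2·π·u)^2 is u/2 - sin(4·π·u)/(8·π); evaluating from 1/4 to 5/12 gives √(3)/(16·π) + 1/12, while the full integral is 1/2.
Taking the ratio, P = (√(3)/8 + π/6)/π.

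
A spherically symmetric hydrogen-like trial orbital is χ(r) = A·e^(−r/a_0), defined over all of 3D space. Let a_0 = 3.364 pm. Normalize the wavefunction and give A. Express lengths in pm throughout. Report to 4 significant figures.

A ≈ 0.09144 pm^(-3/2)

Normalization requires ∫|χ|² 4πr² dr = 1, integrated from 0 to ∞.
With ∫₀^∞ r^2 e^(−αr) dr = 2!/α^3, carrying out the integral gives A² · π·a_0^3.
Plugging in a_0 = 3.364 yields A = 0.091441.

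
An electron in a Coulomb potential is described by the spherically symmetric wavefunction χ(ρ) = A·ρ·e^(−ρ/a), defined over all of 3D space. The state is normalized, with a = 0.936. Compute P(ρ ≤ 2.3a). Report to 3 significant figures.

P ≈ 0.487

Integrate the radial probability density 4πρ²|χ|² over ρ ≤ 2.3a.
A² is fixed by ∫₀^∞ 4πρ²|χ|² dρ = 1, i.e. A² = (3·π·a^5)^(−1).
Substituting u = ρ/a, A², 4π and the length scale all cancel in the ratio: P = ∫_{0}^{2.3} u^4·e^(-2·u) du / ∫_{0}^{∞} u^4·e^(-2·u) du.
An antiderivative of u^4·e^(-2·u) is -(u^4/2 + u^3 + 3·u^2/2 + 3·u/2 + 3/4)·e^(-2·u); evaluating from 0 to 2.3 gives ≈ 0.36507, while the full integral is 3/4.
The region integral divided by the full integral gives P = 0.4868.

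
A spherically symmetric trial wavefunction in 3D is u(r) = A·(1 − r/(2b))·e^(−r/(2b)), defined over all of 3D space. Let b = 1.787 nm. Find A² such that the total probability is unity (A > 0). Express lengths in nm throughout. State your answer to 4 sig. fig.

Require ∫ |u|² 4πr² dr = 1 over the whole domain.
With ∫₀^∞ r^4 e^(−αr) dr = 4!/α^5, carrying out the integral gives A² · 8·π·b^3.
Substituting b = 1.787 gives A² = 0.0069725, so A = 0.083501.

A^2 ≈ 0.006972 nm^(-3)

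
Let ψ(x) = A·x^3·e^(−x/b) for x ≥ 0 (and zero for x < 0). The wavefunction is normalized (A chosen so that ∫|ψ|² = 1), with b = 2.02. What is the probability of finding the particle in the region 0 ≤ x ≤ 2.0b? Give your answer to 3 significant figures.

P ≈ 0.111

|ψ|² is the probability density, so P = ∫_{0}^{2.0b} |ψ|² dx.
With A² fixed by ∫|ψ|² = 1, i.e. A² = (45·b^7/8)^(−1), substitute and integrate.
In terms of u = x/b (A² and the length scale cancel between numerator and denominator), P = [∫_{0}^{2.0} u^6·e^(-2·u) du] / [∫_{0}^{∞} u^6·e^(-2·u) du].
Using ∫ u^6·e^(-2·u) du = -(4·u^6 + 12·u^5 + 30·u^4 + 60·u^3 + 90·u^2 + 90·u + 45)·e^(-2·u)/8, the numerator is 45/8 - 2185·e^(-4)/8 and the denominator is 45/8.
This works out to P = 0.1107.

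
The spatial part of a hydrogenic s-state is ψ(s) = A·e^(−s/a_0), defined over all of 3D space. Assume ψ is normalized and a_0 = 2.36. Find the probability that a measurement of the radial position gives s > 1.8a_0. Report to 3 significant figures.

P = ∫ |ψ|² 4πs² ds over s > 1.8a_0.
A² is fixed by ∫₀^∞ 4πs²|ψ|² ds = 1, i.e. A² = (π·a_0^3)^(−1).
In terms of u = s/a_0 (A², 4π and the length scale all cancel between numerator and denominator), P = [∫_{1.8}^{∞} u^2·e^(-2·u) du] / [∫_{0}^{∞} u^2·e^(-2·u) du].
With ∫ u^2·e^(-2·u) du = -(2·u^2 + 2·u + 1)·e^(-2·u)/4 + C, the region integral is 277·e^(-18/5)/100 and the full one is 1/4.
Taking the ratio yields P = 0.3027.

P ≈ 0.303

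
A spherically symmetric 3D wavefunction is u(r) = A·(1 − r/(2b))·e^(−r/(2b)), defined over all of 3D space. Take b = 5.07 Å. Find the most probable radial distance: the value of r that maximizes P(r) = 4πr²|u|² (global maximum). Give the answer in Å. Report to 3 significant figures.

Set d/dr [P(r) = 4πr²|u|²] = 0 and solve for r > 0.
This gives r = b·(√(5) + 3).
With b = 5.07, the most probable radial distance is 26.55 Å.

r ≈ 26.5 Å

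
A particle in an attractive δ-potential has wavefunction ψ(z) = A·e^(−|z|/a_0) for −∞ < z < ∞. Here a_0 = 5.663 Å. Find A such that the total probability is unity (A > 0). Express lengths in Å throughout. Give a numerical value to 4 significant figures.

A ≈ 0.4202 Å^(-1/2)

Normalization requires ∫|ψ|² dz = 1, integrated from −∞ to ∞.
Carrying out the integral gives A² · a_0.
Hence A² = 1/[a_0].
Plugging in a_0 = 5.663 yields A = 0.42022.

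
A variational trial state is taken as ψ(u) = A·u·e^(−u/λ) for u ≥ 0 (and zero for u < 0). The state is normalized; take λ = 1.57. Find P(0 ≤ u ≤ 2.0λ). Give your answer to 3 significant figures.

|ψ|² is the probability density, so P = ∫_{0}^{2.0λ} |ψ|² du.
The normalization integral ∫|ψ|²du over the whole domain equals λ^3/4·A², and A² cancels in the ratio.
In terms of t = u/λ (A² and the length scale cancel between numerator and denominator), P = [∫_{0}^{2.0} t^2·e^(-2·t) dt] / [∫_{0}^{∞} t^2·e^(-2·t) dt].
With ∫ t^2·e^(-2·t) dt = -(2·t^2 + 2·t + 1)·e^(-2·t)/4 + C, the region integral is 1/4 - 13·e^(-4)/4 and the full one is 1/4.
Taking the ratio, P = 0.7619.

P ≈ 0.762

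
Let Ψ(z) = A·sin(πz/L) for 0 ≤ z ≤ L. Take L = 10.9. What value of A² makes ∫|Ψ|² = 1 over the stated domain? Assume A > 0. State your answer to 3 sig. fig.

The normalization condition is ∫|Ψ|² dz = 1 from 0 to L.
∫|Ψ|² dz = A²·(L/2).
Plugging in L = 10.9 yields A = 0.4284.

A^2 ≈ 0.183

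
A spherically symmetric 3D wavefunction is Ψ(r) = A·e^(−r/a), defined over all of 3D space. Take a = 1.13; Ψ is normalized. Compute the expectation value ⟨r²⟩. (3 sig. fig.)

⟨r^2⟩ ≈ 3.83

⟨r²⟩ = ∫ r^2 |Ψ|² 4πr² dr over the full domain.
The ratio of the moment integral to the normalization integral gives ⟨r²⟩ = 3·a^2.
Putting a = 1.13 gives 3.831.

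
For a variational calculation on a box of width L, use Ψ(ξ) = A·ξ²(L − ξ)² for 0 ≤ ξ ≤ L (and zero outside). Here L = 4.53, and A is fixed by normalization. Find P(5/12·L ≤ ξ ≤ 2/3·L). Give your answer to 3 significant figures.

P ≈ 0.553

The probability is P = ∫ |Ψ|² dξ over [5/12·L, 2/3·L].
Since A² = 1/(L^9/630), this is the region integral divided by the full normalization integral.
Substituting u = ξ/L, A² and the length scale cancel in the ratio: P = ∫_{5/12}^{2/3} u^4·(1 - u)^4 du / ∫_{0}^{1} u^4·(1 - u)^4 du.
With ∫ u^4·(1 - u)^4 du = u^5·(70·u^4 - 315·u^3 + 540·u^2 - 420·u + 126)/630 + C, the region integral is ≈ 0.00087750 and the full one is 1/630.
This works out to P = 0.5528.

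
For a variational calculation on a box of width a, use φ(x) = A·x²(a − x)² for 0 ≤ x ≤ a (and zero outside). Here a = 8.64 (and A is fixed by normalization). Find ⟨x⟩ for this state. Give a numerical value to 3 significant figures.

⟨x⟩ ≈ 4.32

⟨x⟩ = ∫ x |φ|² dx over the full domain.
Expanding the polynomial and integrating term by term, evaluating both integrals, ⟨x⟩ = a/2.
Putting a = 8.64 gives 4.320.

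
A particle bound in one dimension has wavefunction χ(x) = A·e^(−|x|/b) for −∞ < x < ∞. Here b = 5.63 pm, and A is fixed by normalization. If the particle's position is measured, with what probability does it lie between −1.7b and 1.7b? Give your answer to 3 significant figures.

P ≈ 0.967

|χ|² is the probability density, so P = ∫_{−1.7b}^{1.7b} |χ|² dx.
The normalization integral ∫|χ|²dx over the whole domain equals b·A², and A² cancels in the ratio.
Both integrals are even about x = 0, so only the x ≥ 0 halves are needed (the factors of 2 cancel). Let u = x/b; then A² and the length scale cancel, so P = ∫_{0}^{1.7} e^(-2·u) du ÷ ∫_{0}^{∞} e^(-2·u) du.
An antiderivative of e^(-2·u) is -e^(-2·u)/2; evaluating from 0 to 1.7 gives 1/2 - e^(-17/5)/2, while the full integral is 1/2.
This works out to P = 0.9666.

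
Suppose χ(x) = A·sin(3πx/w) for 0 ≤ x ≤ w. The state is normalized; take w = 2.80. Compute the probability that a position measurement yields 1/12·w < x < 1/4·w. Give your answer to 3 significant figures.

The probability is P = ∫ |χ|² dx over [1/12·w, 1/4·w].
With A² fixed by ∫|χ|² = 1, i.e. A² = (w/2)^(−1), substitute and integrate.
Let u = x/w; then A² and the length scale cancel, so P = ∫_{1/12}^{1/4} sin(3·π·u)^2 du ÷ ∫_{0}^{1} sin(3·π·u)^2 du.
An antiderivative of sin(3·π·u)^2 is u/2 - sin(6·π·u)/(12·π); evaluating from 1/12 to 1/4 gives 1/(6·π) + 1/12, while the full integral is 1/2.
The result is P = (2 + π)/(6·π).

P ≈ 0.273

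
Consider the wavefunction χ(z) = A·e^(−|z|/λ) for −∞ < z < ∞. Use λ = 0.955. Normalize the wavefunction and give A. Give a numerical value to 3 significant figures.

Normalization requires ∫|χ|² dz = 1, integrated from −∞ to ∞.
Recall ∫₀^∞ z^m e^(−z/β) dz = m!·β^(m+1), carrying out the integral gives A² · λ.
Setting this equal to 1 gives A² = 1/(λ).
Substituting λ = 0.955 gives A² = 1.047, so A = 1.023.

A ≈ 1.02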